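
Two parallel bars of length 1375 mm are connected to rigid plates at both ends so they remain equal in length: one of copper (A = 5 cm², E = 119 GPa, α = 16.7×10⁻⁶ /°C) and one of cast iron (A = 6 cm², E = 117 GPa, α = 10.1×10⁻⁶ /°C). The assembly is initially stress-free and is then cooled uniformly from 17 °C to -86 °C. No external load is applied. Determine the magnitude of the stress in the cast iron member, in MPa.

Both members must finish at the same length. With the larger α, the copper tends to over-contract; the plates restrain it, putting the copper in tension and the cast iron in compression. With no external load the two internal forces are equal and opposite, magnitude P.
Equating the net (thermal + elastic) strains gives |α₁ − α₂|·ΔT = P·[1/(A₁E₁) + 1/(A₂E₂)].
|α₁ − α₂|·ΔT = 6.6×10⁻⁶ × 103 = 0.0006798.
1/(A₁E₁) + 1/(A₂E₂) = 1/(500×119×10³) + 1/(600×117×10³) = 3.105×10⁻⁸ N⁻¹.
So P = 0.0006798 / 3.105×10⁻⁸ = 21.89 kN.
σ_{cast iron} = P/A₂ = 21890/600 = 36.49 MPa, compressive.

σ ≈ 36.5 MPa (compressive)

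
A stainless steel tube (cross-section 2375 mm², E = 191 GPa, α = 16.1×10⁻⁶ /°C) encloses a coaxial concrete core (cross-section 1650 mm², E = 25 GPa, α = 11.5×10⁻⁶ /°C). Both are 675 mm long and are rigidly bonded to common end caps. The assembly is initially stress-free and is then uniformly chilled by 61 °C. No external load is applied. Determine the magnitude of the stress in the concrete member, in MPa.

σ ≈ 6.43 MPa (compressive)

Both members must finish at the same length. With the larger α, the stainless steel tends to over-contract; the plates restrain it, putting the stainless steel in tension and the concrete in compression. With no external load the two internal forces are equal and opposite, magnitude P.
Equating the net (thermal + elastic) strains gives |α₁ − α₂|·ΔT = P·[1/(A₁E₁) + 1/(A₂E₂)].
|α₁ − α₂|·ΔT = 4.6×10⁻⁶ × 61 = 0.0002806.
1/(A₁E₁) + 1/(A₂E₂) = 1/(2375×191×10³) + 1/(1650×25×10³) = 2.645×10⁻⁸ N⁻¹.
So P = 0.0002806 / 2.645×10⁻⁸ = 10.61 kN.
σ_{concrete} = P/A₂ = 10610/1650 = 6.43 MPa, compressive.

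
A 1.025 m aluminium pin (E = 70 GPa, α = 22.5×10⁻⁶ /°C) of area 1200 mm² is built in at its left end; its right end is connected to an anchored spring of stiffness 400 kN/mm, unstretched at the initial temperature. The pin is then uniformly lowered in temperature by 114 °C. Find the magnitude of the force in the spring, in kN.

The unrestrained thermal change is αΔT L = 22.5×10⁻⁶ × 114 × 1025 = 2.629 mm.
With a force P in the spring, the elastic change of the pin is PL/(AE) and that of the spring is P/k; compatibility requires their sum to equal δ_free.
So P = δ_free / [L/(AE) + 1/k] = 2.629 / [ 1025/(1200×70×10³) + 1/(400×10³) ].
P = 2.629 / 1.47×10⁻⁵ = 178800 N.

P ≈ 179 kN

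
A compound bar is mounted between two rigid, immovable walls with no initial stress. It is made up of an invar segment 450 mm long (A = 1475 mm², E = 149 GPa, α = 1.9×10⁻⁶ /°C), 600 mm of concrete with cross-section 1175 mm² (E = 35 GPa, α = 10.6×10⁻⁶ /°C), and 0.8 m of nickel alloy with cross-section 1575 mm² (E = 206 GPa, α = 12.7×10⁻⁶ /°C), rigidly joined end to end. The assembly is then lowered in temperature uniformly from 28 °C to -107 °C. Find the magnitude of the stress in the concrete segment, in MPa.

If the supports were absent, the total length change would be Σ αᵢΔT Lᵢ = 1.9×10⁻⁶×135×450 + 10.6×10⁻⁶×135×600 + 12.7×10⁻⁶×135×800 = 2.346 mm.
Since the ends are fixed, an axial force P builds up, equal in every segment, with P · Σ Lᵢ/(AᵢEᵢ) = δ_free.
Σ Lᵢ/(AᵢEᵢ) = 450/(1475×149×10³) + 600/(1175×35×10³) + 800/(1575×206×10³) = 1.91×10⁻⁵ mm/N.
So P = 2.346 / 1.91×10⁻⁵ = 122.8 kN, tensile.
σ_{concrete} = P / A = 122800 / 1175 = 104.5 MPa.

σ ≈ 105 MPa (tensile)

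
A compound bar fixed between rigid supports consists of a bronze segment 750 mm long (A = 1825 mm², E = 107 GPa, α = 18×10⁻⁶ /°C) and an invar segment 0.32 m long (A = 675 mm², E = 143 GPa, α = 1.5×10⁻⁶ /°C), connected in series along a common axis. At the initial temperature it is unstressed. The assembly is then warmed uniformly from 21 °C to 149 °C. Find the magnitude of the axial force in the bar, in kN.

With the walls removed the bar would change length by δ_free = Σ αᵢΔT Lᵢ = 18×10⁻⁶×128×750 + 1.5×10⁻⁶×128×320 = 1.789 mm.
The rigid supports impose zero overall length change; the single axial force P common to all segments must satisfy P Σ Lᵢ/(AᵢEᵢ) = δ_free.
The series flexibility is Σ Lᵢ/(AᵢEᵢ) = 750/(1825×107×10³) + 320/(675×143×10³) = 7.156×10⁻⁶ mm/N.
So P = 1.789 / 7.156×10⁻⁶ = 250.1 kN, compressive.

P ≈ 250 kN (compressive)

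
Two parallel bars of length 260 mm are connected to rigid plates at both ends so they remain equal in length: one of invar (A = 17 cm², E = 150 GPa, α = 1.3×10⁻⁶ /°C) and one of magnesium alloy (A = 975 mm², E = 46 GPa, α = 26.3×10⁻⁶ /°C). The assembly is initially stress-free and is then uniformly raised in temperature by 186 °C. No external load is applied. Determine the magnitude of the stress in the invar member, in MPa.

σ ≈ 104 MPa (tensile)

Equilibrium of a rigid end plate with no external load gives equal and opposite internal forces ±P in the two members. Since α_{magnesium alloy} > α_{invar}, heating drives the magnesium alloy into compression and the invar into tension.
Setting the final lengths equal and cancelling L: (α₁ − α₂)ΔT = P/(A₁E₁) + P/(A₂E₂).
|α₁ − α₂|·ΔT = 25×10⁻⁶ × 186 = 0.00465.
1/(A₁E₁) + 1/(A₂E₂) = 1/(1700×150×10³) + 1/(975×46×10³) = 2.622×10⁻⁸ N⁻¹.
P = 0.00465 / 2.622×10⁻⁸ = 177400 N = 177.4 kN.
σ_{invar} = P/A₁ = 177400/1700 = 104.3 MPa, tensile.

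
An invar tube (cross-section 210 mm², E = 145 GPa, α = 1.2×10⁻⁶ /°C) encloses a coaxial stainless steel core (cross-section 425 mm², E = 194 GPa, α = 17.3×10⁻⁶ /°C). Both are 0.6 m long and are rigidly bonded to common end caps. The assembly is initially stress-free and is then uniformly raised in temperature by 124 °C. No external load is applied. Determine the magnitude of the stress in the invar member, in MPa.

Equilibrium of a rigid end plate with no external load gives equal and opposite internal forces ±P in the two members. Since α_{stainless steel} > α_{invar}, heating drives the stainless steel into compression and the invar into tension.
Equating the net (thermal + elastic) strains gives |α₁ − α₂|·ΔT = P·[1/(A₁E₁) + 1/(A₂E₂)].
|α₁ − α₂|·ΔT = 16.1×10⁻⁶ × 124 = 0.001996.
1/(A₁E₁) + 1/(A₂E₂) = 1/(210×145×10³) + 1/(425×194×10³) = 4.497×10⁻⁸ N⁻¹.
So P = 0.001996 / 4.497×10⁻⁸ = 44.39 kN.
σ_{invar} = P/A₁ = 44390/210 = 211.4 MPa, tensile.

σ ≈ 211 MPa (tensile)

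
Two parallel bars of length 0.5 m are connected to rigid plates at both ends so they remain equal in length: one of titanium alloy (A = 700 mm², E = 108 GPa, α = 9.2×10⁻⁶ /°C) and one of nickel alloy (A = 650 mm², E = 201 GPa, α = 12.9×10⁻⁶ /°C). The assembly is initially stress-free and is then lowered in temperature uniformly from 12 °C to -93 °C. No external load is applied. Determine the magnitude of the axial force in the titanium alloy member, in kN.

P ≈ 18.6 kN (compressive in the titanium alloy)

Both members must finish at the same length. With the larger α, the nickel alloy tends to over-contract; the plates restrain it, putting the nickel alloy in tension and the titanium alloy in compression. With no external load the two internal forces are equal and opposite, magnitude P.
Equating the net (thermal + elastic) strains gives |α₁ − α₂|·ΔT = P·[1/(A₁E₁) + 1/(A₂E₂)].
|α₁ − α₂|·ΔT = 3.7×10⁻⁶ × 105 = 0.0003885.
1/(A₁E₁) + 1/(A₂E₂) = 1/(700×108×10³) + 1/(650×201×10³) = 2.088×10⁻⁸ N⁻¹.
So P = 0.0003885 / 2.088×10⁻⁸ = 18.6 kN.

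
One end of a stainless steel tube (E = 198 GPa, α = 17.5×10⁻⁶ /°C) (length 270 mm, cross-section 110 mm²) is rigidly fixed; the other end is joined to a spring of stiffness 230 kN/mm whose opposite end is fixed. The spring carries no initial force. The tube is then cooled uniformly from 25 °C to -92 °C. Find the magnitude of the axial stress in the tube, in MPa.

Free thermal contraction: δ_free = αΔT L = 17.5×10⁻⁶ × 117 × 270 = 0.5528 mm.
Let P be the tensile force in the spring. The tube extends elastically by PL/(AE) and the spring stretches by P/k; together these equal δ_free.
So P = δ_free / [L/(AE) + 1/k] = 0.5528 / [ 270/(110×198×10³) + 1/(230×10³) ].
P = 0.5528 / 1.674×10⁻⁵ = 33020 N.
σ = P/A = 33020/110 = 300.1 MPa.

σ ≈ 300 MPa (tensile)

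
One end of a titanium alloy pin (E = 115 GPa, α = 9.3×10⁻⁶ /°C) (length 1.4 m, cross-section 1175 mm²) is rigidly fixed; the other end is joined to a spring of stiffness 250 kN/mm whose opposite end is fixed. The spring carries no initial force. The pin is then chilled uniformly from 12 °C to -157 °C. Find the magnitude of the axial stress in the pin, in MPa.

The unrestrained thermal change is αΔT L = 9.3×10⁻⁶ × 169 × 1400 = 2.2 mm.
Let P be the tensile force in the spring. The pin extends elastically by PL/(AE) and the spring stretches by P/k; together these equal δ_free.
P [ L/(AE) + 1/k ] = δ_free → P [ 1400/(1175×115×10³) + 1/(250×10³) ] = 2.2.
P = 2.2 / 1.436×10⁻⁵ = 153200 N.
σ = P/A = 153200/1175 = 130.4 MPa.

σ ≈ 130 MPa (tensile)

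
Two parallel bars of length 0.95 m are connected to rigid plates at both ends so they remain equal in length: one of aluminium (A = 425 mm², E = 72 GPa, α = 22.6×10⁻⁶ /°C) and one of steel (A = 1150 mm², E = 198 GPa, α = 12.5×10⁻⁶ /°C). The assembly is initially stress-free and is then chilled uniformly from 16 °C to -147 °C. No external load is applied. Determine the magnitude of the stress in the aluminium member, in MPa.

σ ≈ 104 MPa (tensile)

Both members must finish at the same length. With the larger α, the aluminium tends to over-contract; the plates restrain it, putting the aluminium in tension and the steel in compression. With no external load the two internal forces are equal and opposite, magnitude P.
Setting the final lengths equal and cancelling L: (α₁ − α₂)ΔT = P/(A₁E₁) + P/(A₂E₂).
|α₁ − α₂|·ΔT = 10.1×10⁻⁶ × 163 = 0.001646.
1/(A₁E₁) + 1/(A₂E₂) = 1/(425×72×10³) + 1/(1150×198×10³) = 3.707×10⁻⁸ N⁻¹.
P = 0.001646 / 3.707×10⁻⁸ = 44410 N = 44.41 kN.
σ_{aluminium} = P/A₁ = 44410/425 = 104.5 MPa, tensile.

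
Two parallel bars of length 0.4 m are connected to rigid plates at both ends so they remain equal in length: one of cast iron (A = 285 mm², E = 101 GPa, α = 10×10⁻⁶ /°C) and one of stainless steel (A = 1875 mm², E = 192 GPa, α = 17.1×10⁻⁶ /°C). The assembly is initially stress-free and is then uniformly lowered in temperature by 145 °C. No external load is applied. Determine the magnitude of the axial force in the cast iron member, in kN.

Both members must finish at the same length. With the larger α, the stainless steel tends to over-contract; the plates restrain it, putting the stainless steel in tension and the cast iron in compression. With no external load the two internal forces are equal and opposite, magnitude P.
Setting the final lengths equal and cancelling L: (α₁ − α₂)ΔT = P/(A₁E₁) + P/(A₂E₂).
|α₁ − α₂|·ΔT = 7.1×10⁻⁶ × 145 = 0.00103.
1/(A₁E₁) + 1/(A₂E₂) = 1/(285×101×10³) + 1/(1875×192×10³) = 3.752×10⁻⁸ N⁻¹.
So P = 0.00103 / 3.752×10⁻⁸ = 27.44 kN.

P ≈ 27.4 kN (compressive in the cast iron)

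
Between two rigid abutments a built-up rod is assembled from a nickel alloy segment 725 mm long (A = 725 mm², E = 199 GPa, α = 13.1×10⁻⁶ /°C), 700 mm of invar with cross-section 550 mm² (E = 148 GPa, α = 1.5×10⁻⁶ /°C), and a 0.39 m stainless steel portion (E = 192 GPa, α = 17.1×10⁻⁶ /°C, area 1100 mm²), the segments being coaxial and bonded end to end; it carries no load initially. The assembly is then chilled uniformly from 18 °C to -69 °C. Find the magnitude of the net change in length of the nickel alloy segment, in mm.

Free thermal contraction of the whole bar: Σ αᵢΔT Lᵢ = 13.1×10⁻⁶×87×725 + 1.5×10⁻⁶×87×700 + 17.1×10⁻⁶×87×390 = 1.498 mm.
The rigid supports impose zero overall length change; the single axial force P common to all segments must satisfy P Σ Lᵢ/(AᵢEᵢ) = δ_free.
Σ Lᵢ/(AᵢEᵢ) = 725/(725×199×10³) + 700/(550×148×10³) + 390/(1100×192×10³) = 1.547×10⁻⁵ mm/N.
P = 1.498 / 1.547×10⁻⁵ = 96810 N = 96.81 kN, tensile.
For the nickel alloy segment, free thermal change = 13.1×10⁻⁶×87×725 = 0.8263 mm and elastic change from P = 96810×725/(725×199×10³) = 0.4865 mm; these oppose, so the net change is 0.34 mm (segment shortens).

|ΔL| ≈ 0.34 mm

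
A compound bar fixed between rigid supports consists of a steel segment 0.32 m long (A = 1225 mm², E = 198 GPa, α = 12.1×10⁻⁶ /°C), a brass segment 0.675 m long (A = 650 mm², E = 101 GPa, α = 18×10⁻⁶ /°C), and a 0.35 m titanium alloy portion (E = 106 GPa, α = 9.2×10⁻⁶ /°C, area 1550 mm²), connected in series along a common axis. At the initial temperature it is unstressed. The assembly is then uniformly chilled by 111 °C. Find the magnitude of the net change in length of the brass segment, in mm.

|ΔL| ≈ 0.251 mm

If the supports were absent, the total length change would be Σ αᵢΔT Lᵢ = 12.1×10⁻⁶×111×320 + 18×10⁻⁶×111×675 + 9.2×10⁻⁶×111×350 = 2.136 mm.
Since the ends are fixed, an axial force P builds up, equal in every segment, with P · Σ Lᵢ/(AᵢEᵢ) = δ_free.
Σ Lᵢ/(AᵢEᵢ) = 320/(1225×198×10³) + 675/(650×101×10³) + 350/(1550×106×10³) = 1.373×10⁻⁵ mm/N.
So P = 2.136 / 1.373×10⁻⁵ = 155.5 kN, tensile.
For the brass segment, free thermal change = 18×10⁻⁶×111×675 = 1.349 mm and elastic change from P = 155500×675/(650×101×10³) = 1.599 mm; these oppose, so the net change is 0.251 mm (segment lengthens).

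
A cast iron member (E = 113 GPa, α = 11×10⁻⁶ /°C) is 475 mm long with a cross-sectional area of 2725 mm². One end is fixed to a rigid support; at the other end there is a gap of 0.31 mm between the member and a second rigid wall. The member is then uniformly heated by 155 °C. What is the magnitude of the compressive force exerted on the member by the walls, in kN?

Unrestrained expansion: δ_free = αΔT L = 11×10⁻⁶ × 155 × 475 = 0.8099 mm.
This exceeds the 0.31 mm gap, so the wall pushes back. The portion of expansion that must be recovered elastically is δ_free − gap = 0.8099 − 0.31 = 0.4999 mm.
That suppressed elongation corresponds to σ = E·Δ/L = 113×10³ × 0.4999/475 = 118.9 MPa.
P = σA = 118.9 × 2725 = 324.1 kN.

P ≈ 324 kN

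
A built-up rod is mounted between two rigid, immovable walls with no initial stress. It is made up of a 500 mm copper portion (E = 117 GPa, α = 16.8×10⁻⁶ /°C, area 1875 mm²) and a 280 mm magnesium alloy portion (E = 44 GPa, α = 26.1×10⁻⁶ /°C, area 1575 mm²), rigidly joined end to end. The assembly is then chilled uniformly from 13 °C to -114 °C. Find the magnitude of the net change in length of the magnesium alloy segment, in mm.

|ΔL| ≈ 0.347 mm

Free thermal contraction of the whole bar: Σ αᵢΔT Lᵢ = 16.8×10⁻⁶×127×500 + 26.1×10⁻⁶×127×280 = 1.995 mm.
Since the ends are fixed, an axial force P builds up, equal in every segment, with P · Σ Lᵢ/(AᵢEᵢ) = δ_free.
Σ Lᵢ/(AᵢEᵢ) = 500/(1875×117×10³) + 280/(1575×44×10³) = 6.32×10⁻⁶ mm/N.
P = 1.995 / 6.32×10⁻⁶ = 315700 N = 315.7 kN, tensile.
For the magnesium alloy segment, free thermal change = 26.1×10⁻⁶×127×280 = 0.9281 mm and elastic change from P = 315700×280/(1575×44×10³) = 1.275 mm; these oppose, so the net change is 0.347 mm (segment lengthens).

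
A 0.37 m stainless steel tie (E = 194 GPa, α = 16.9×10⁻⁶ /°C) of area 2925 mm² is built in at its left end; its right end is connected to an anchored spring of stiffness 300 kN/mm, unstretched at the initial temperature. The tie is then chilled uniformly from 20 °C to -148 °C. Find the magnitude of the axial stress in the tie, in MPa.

σ ≈ 90.1 MPa (tensile)

If the spring were absent the tie would shorten by αΔT L = 16.9×10⁻⁶ × 168 × 370 = 1.051 mm.
Let P be the tensile force in the spring. The tie extends elastically by PL/(AE) and the spring stretches by P/k; together these equal δ_free.
So P = δ_free / [L/(AE) + 1/k] = 1.051 / [ 370/(2925×194×10³) + 1/(300×10³) ].
P = 1.051 / 3.985×10⁻⁶ = 263600 N.
σ = P/A = 263600/2925 = 90.12 MPa.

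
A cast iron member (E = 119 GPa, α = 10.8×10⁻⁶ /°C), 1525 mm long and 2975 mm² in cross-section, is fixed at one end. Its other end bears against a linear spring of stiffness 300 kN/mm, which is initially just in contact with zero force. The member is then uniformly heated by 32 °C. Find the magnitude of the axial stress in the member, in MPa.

σ ≈ 23.2 MPa (compressive)

Free thermal expansion: δ_free = αΔT L = 10.8×10⁻⁶ × 32 × 1525 = 0.527 mm.
Let P be the compressive force at the spring. The member shortens elastically by PL/(AE) and the spring compresses by P/k; together these equal δ_free.
So P = δ_free / [L/(AE) + 1/k] = 0.527 / [ 1525/(2975×119×10³) + 1/(300×10³) ].
P = 0.527 / 7.641×10⁻⁶ = 68980 N.
σ = P/A = 68980/2975 = 23.19 MPa.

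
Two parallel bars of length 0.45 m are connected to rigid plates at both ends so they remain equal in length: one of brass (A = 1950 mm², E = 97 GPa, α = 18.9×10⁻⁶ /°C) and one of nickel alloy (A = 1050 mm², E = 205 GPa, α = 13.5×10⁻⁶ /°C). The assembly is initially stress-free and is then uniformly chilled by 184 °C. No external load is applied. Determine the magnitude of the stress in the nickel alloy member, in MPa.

σ ≈ 95.3 MPa (compressive)

Equilibrium of a rigid end plate with no external load gives equal and opposite internal forces ±P in the two members. Since α_{brass} > α_{nickel alloy}, cooling drives the brass into tension and the nickel alloy into compression.
Compatibility of the two members (thermal + elastic change equal): (α₁ − α₂)ΔT = P·[1/(A₁E₁) + 1/(A₂E₂)].
|α₁ − α₂|·ΔT = 5.4×10⁻⁶ × 184 = 0.0009936.
1/(A₁E₁) + 1/(A₂E₂) = 1/(1950×97×10³) + 1/(1050×205×10³) = 9.933×10⁻⁹ N⁻¹.
So P = 0.0009936 / 9.933×10⁻⁹ = 100 kN.
σ_{nickel alloy} = P/A₂ = 100000/1050 = 95.27 MPa, compressive.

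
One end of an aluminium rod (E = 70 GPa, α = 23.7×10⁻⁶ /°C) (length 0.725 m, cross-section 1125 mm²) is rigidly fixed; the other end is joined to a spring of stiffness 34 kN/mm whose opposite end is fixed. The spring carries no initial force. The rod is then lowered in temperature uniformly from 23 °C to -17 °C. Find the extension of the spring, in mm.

δ ≈ 0.523 mm

The unrestrained thermal change is αΔT L = 23.7×10⁻⁶ × 40 × 725 = 0.6873 mm.
With a force P in the spring, the elastic change of the rod is PL/(AE) and that of the spring is P/k; compatibility requires their sum to equal δ_free.
P [ L/(AE) + 1/k ] = δ_free → P [ 725/(1125×70×10³) + 1/(34×10³) ] = 0.6873.
P = 0.6873 / 3.862×10⁻⁵ = 17800 N.
Spring extension = P/k = 17800/(34×10³) = 0.5235 mm.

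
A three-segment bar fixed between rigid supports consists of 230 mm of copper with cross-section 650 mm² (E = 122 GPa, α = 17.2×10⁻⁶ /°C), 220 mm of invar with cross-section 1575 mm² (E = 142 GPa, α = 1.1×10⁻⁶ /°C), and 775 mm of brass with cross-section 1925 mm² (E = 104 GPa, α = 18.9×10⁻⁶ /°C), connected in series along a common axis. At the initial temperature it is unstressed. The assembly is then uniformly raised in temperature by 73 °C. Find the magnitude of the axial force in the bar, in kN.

P ≈ 177 kN (compressive)

With the walls removed the bar would change length by δ_free = Σ αᵢΔT Lᵢ = 17.2×10⁻⁶×73×230 + 1.1×10⁻⁶×73×220 + 18.9×10⁻⁶×73×775 = 1.376 mm.
The walls prevent any net length change, so an axial force P (same in every segment) develops. Compatibility: P · Σ Lᵢ/(AᵢEᵢ) = δ_free.
Σ Lᵢ/(AᵢEᵢ) = 230/(650×122×10³) + 220/(1575×142×10³) + 775/(1925×104×10³) = 7.755×10⁻⁶ mm/N.
Hence P = δ_free / Σ(L/AE) = 1.376/7.755×10⁻⁶ = 177.4 kN (compressive).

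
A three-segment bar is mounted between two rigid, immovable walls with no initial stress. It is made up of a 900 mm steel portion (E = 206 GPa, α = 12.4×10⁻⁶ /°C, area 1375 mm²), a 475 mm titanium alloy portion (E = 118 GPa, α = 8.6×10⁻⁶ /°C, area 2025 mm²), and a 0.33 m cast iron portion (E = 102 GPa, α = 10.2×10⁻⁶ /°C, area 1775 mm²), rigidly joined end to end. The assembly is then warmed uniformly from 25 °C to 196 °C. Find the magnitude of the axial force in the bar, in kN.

If the supports were absent, the total length change would be Σ αᵢΔT Lᵢ = 12.4×10⁻⁶×171×900 + 8.6×10⁻⁶×171×475 + 10.2×10⁻⁶×171×330 = 3.182 mm.
The rigid supports impose zero overall length change; the single axial force P common to all segments must satisfy P Σ Lᵢ/(AᵢEᵢ) = δ_free.
The series flexibility is Σ Lᵢ/(AᵢEᵢ) = 900/(1375×206×10³) + 475/(2025×118×10³) + 330/(1775×102×10³) = 6.988×10⁻⁶ mm/N.
Hence P = δ_free / Σ(L/AE) = 3.182/6.988×10⁻⁶ = 455.4 kN (compressive).

P ≈ 455 kN (compressive)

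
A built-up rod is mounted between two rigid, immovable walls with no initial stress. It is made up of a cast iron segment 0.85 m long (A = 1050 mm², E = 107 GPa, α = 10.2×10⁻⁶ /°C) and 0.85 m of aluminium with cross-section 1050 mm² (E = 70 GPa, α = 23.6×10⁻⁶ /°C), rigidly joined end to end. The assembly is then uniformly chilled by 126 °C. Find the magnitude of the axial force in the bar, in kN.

P ≈ 189 kN (tensile)

If the supports were absent, the total length change would be Σ αᵢΔT Lᵢ = 10.2×10⁻⁶×126×850 + 23.6×10⁻⁶×126×850 = 3.62 mm.
The walls prevent any net length change, so an axial force P (same in every segment) develops. Compatibility: P · Σ Lᵢ/(AᵢEᵢ) = δ_free.
The series flexibility is Σ Lᵢ/(AᵢEᵢ) = 850/(1050×107×10³) + 850/(1050×70×10³) = 1.913×10⁻⁵ mm/N.
P = 3.62 / 1.913×10⁻⁵ = 189200 N = 189.2 kN, tensile.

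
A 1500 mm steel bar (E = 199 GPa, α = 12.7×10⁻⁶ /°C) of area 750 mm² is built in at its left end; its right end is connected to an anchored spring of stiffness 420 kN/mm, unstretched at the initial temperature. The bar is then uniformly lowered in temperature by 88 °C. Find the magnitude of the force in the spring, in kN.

P ≈ 135 kN

Free thermal contraction: δ_free = αΔT L = 12.7×10⁻⁶ × 88 × 1500 = 1.676 mm.
With a force P in the spring, the elastic change of the bar is PL/(AE) and that of the spring is P/k; compatibility requires their sum to equal δ_free.
P [ L/(AE) + 1/k ] = δ_free → P [ 1500/(750×199×10³) + 1/(420×10³) ] = 1.676.
P = 1.676 / 1.243×10⁻⁵ = 134900 N.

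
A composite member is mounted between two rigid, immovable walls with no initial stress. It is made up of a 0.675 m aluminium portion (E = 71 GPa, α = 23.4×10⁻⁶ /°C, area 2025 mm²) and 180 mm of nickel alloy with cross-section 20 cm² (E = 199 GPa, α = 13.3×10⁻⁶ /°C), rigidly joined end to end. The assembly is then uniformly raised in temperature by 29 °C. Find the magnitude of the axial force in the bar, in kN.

P ≈ 102 kN (compressive)

If the supports were absent, the total length change would be Σ αᵢΔT Lᵢ = 23.4×10⁻⁶×29×675 + 13.3×10⁻⁶×29×180 = 0.5275 mm.
The walls prevent any net length change, so an axial force P (same in every segment) develops. Compatibility: P · Σ Lᵢ/(AᵢEᵢ) = δ_free.
Σ Lᵢ/(AᵢEᵢ) = 675/(2025×71×10³) + 180/(2000×199×10³) = 5.147×10⁻⁶ mm/N.
Hence P = δ_free / Σ(L/AE) = 0.5275/5.147×10⁻⁶ = 102.5 kN (compressive).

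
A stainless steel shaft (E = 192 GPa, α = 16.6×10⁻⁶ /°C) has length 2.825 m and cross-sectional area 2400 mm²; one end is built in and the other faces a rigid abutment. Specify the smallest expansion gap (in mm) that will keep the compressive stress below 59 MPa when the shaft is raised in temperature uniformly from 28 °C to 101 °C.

g ≈ 2.56 mm

With no wall the shaft would lengthen by αΔT L = 16.6×10⁻⁶ × 73 × 2825 = 3.423 mm.
A stress of 59 MPa corresponds to the wall pushing the shaft back by σL/E = 59×2825/(192×10³) = 0.8681 mm.
So the gap has to take up the difference, g_min = δ_free − σL/E = 3.423 − 0.8681 = 2.555 mm.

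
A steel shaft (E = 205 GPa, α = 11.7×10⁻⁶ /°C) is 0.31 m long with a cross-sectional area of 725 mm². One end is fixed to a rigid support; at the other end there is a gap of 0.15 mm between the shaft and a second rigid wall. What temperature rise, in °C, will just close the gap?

The gap closes when αΔT L = 0.15 mm, since the shaft is still unstressed at that instant.
ΔT = 0.15 / (11.7×10⁻⁶ × 310) = 41.36 °C.

ΔT ≈ 41.4 °C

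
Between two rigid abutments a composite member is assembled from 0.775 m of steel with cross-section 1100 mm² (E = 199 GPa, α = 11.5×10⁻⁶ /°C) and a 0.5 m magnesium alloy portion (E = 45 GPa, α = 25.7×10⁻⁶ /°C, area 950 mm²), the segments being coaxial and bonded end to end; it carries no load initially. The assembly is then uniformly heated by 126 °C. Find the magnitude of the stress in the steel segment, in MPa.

Free thermal expansion of the whole bar: Σ αᵢΔT Lᵢ = 11.5×10⁻⁶×126×775 + 25.7×10⁻⁶×126×500 = 2.742 mm.
The rigid supports impose zero overall length change; the single axial force P common to all segments must satisfy P Σ Lᵢ/(AᵢEᵢ) = δ_free.
Σ Lᵢ/(AᵢEᵢ) = 775/(1100×199×10³) + 500/(950×45×10³) = 1.524×10⁻⁵ mm/N.
P = 2.742 / 1.524×10⁻⁵ = 180000 N = 180 kN, compressive.
σ_{steel} = P / A = 180000 / 1100 = 163.6 MPa.

σ ≈ 164 MPa (compressive)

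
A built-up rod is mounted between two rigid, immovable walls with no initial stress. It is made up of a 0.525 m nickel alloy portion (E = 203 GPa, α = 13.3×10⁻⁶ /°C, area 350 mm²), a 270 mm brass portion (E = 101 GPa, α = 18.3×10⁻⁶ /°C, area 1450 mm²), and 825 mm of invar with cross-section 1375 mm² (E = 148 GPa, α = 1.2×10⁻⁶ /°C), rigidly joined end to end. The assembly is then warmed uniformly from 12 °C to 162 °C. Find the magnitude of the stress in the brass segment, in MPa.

Free thermal expansion of the whole bar: Σ αᵢΔT Lᵢ = 13.3×10⁻⁶×150×525 + 18.3×10⁻⁶×150×270 + 1.2×10⁻⁶×150×825 = 1.937 mm.
The rigid supports impose zero overall length change; the single axial force P common to all segments must satisfy P Σ Lᵢ/(AᵢEᵢ) = δ_free.
The series flexibility is Σ Lᵢ/(AᵢEᵢ) = 525/(350×203×10³) + 270/(1450×101×10³) + 825/(1375×148×10³) = 1.329×10⁻⁵ mm/N.
P = 1.937 / 1.329×10⁻⁵ = 145800 N = 145.8 kN, compressive.
σ_{brass} = P / A = 145800 / 1450 = 100.5 MPa.

σ ≈ 101 MPa (compressive)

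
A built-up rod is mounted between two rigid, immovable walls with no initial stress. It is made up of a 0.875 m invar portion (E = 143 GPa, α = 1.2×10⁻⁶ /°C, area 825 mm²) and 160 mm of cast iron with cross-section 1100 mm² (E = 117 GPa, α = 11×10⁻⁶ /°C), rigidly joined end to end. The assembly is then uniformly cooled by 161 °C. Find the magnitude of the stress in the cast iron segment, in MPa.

σ ≈ 47.5 MPa (tensile)

Free thermal contraction of the whole bar: Σ αᵢΔT Lᵢ = 1.2×10⁻⁶×161×875 + 11×10⁻⁶×161×160 = 0.4524 mm.
Since the ends are fixed, an axial force P builds up, equal in every segment, with P · Σ Lᵢ/(AᵢEᵢ) = δ_free.
The series flexibility is Σ Lᵢ/(AᵢEᵢ) = 875/(825×143×10³) + 160/(1100×117×10³) = 8.66×10⁻⁶ mm/N.
So P = 0.4524 / 8.66×10⁻⁶ = 52.24 kN, tensile.
σ_{cast iron} = P / A = 52240 / 1100 = 47.49 MPa.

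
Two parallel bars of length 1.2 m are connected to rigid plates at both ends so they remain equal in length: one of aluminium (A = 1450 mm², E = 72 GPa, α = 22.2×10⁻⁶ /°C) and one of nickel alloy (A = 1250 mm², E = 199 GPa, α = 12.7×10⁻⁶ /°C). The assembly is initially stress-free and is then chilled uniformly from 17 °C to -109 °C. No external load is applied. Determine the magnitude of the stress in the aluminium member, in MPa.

Both members must finish at the same length. With the larger α, the aluminium tends to over-contract; the plates restrain it, putting the aluminium in tension and the nickel alloy in compression. With no external load the two internal forces are equal and opposite, magnitude P.
Compatibility of the two members (thermal + elastic change equal): (α₁ − α₂)ΔT = P·[1/(A₁E₁) + 1/(A₂E₂)].
|α₁ − α₂|·ΔT = 9.5×10⁻⁶ × 126 = 0.001197.
1/(A₁E₁) + 1/(A₂E₂) = 1/(1450×72×10³) + 1/(1250×199×10³) = 1.36×10⁻⁸ N⁻¹.
So P = 0.001197 / 1.36×10⁻⁸ = 88.02 kN.
σ_{aluminium} = P/A₁ = 88020/1450 = 60.71 MPa, tensile.

σ ≈ 60.7 MPa (tensile)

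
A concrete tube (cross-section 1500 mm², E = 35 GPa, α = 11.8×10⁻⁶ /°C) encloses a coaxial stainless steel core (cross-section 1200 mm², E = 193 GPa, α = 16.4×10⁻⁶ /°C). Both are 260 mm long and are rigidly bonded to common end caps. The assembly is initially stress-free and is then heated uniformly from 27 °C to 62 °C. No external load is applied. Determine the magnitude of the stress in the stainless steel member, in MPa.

Both members must finish at the same length. With the larger α, the stainless steel tends to over-expand; the plates restrain it, putting the stainless steel in compression and the concrete in tension. With no external load the two internal forces are equal and opposite, magnitude P.
Setting the final lengths equal and cancelling L: (α₁ − α₂)ΔT = P/(A₁E₁) + P/(A₂E₂).
|α₁ − α₂|·ΔT = 4.6×10⁻⁶ × 35 = 0.000161.
1/(A₁E₁) + 1/(A₂E₂) = 1/(1500×35×10³) + 1/(1200×193×10³) = 2.337×10⁻⁸ N⁻¹.
So P = 0.000161 / 2.337×10⁻⁸ = 6.891 kN.
σ_{stainless steel} = P/A₂ = 6891/1200 = 5.742 MPa, compressive.

σ ≈ 5.74 MPa (compressive)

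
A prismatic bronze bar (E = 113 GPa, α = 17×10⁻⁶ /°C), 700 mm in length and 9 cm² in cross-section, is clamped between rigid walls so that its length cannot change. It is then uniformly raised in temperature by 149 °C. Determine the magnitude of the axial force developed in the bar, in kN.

Full restraint means ε = 0, so the stress is σ = EαΔT = 113×10³ × 17×10⁻⁶ × 149 = 286.2 MPa.
Then P = σA = 286.2 × 900 mm² = 257.6 kN, compressive.

P ≈ 258 kN (compressive)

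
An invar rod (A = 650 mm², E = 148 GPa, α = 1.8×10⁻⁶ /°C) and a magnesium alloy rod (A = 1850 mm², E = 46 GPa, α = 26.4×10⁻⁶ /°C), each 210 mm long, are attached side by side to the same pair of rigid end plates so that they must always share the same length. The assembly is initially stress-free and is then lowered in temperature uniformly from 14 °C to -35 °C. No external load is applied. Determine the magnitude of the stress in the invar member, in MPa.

Both members must finish at the same length. With the larger α, the magnesium alloy tends to over-contract; the plates restrain it, putting the magnesium alloy in tension and the invar in compression. With no external load the two internal forces are equal and opposite, magnitude P.
Equating the net (thermal + elastic) strains gives |α₁ − α₂|·ΔT = P·[1/(A₁E₁) + 1/(A₂E₂)].
|α₁ − α₂|·ΔT = 24.6×10⁻⁶ × 49 = 0.001205.
1/(A₁E₁) + 1/(A₂E₂) = 1/(650×148×10³) + 1/(1850×46×10³) = 2.215×10⁻⁸ N⁻¹.
So P = 0.001205 / 2.215×10⁻⁸ = 54.43 kN.
σ_{invar} = P/A₁ = 54430/650 = 83.74 MPa, compressive.

σ ≈ 83.7 MPa (compressive)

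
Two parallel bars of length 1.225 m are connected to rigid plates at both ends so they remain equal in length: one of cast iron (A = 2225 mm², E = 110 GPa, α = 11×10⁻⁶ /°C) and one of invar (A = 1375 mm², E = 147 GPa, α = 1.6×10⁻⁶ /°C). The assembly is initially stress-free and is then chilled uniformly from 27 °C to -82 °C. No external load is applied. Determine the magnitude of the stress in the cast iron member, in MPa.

σ ≈ 51 MPa (tensile)

The cast iron has the larger α, so on cooling it would change length more than the invar if both were free. The rigid plates force a common final length, so the cast iron is put into tension and the invar into compression, with equal and opposite forces P (no external load).
Equating the net (thermal + elastic) strains gives |α₁ − α₂|·ΔT = P·[1/(A₁E₁) + 1/(A₂E₂)].
|α₁ − α₂|·ΔT = 9.4×10⁻⁶ × 109 = 0.001025.
1/(A₁E₁) + 1/(A₂E₂) = 1/(2225×110×10³) + 1/(1375×147×10³) = 9.033×10⁻⁹ N⁻¹.
P = 0.001025 / 9.033×10⁻⁹ = 113400 N = 113.4 kN.
σ_{cast iron} = P/A₁ = 113400/2225 = 50.98 MPa, tensile.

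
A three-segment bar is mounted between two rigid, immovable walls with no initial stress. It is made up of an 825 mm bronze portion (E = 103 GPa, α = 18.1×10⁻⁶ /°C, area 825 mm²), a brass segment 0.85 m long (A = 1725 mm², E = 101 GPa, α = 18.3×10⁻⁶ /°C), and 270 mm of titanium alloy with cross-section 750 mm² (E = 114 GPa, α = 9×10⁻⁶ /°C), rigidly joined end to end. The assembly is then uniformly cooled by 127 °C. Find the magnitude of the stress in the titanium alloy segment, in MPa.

σ ≈ 314 MPa (tensile)

Free thermal contraction of the whole bar: Σ αᵢΔT Lᵢ = 18.1×10⁻⁶×127×825 + 18.3×10⁻⁶×127×850 + 9×10⁻⁶×127×270 = 4.181 mm.
Since the ends are fixed, an axial force P builds up, equal in every segment, with P · Σ Lᵢ/(AᵢEᵢ) = δ_free.
The series flexibility is Σ Lᵢ/(AᵢEᵢ) = 825/(825×103×10³) + 850/(1725×101×10³) + 270/(750×114×10³) = 1.775×10⁻⁵ mm/N.
So P = 4.181 / 1.775×10⁻⁵ = 235.6 kN, tensile.
σ_{titanium alloy} = P / A = 235600 / 750 = 314.1 MPa.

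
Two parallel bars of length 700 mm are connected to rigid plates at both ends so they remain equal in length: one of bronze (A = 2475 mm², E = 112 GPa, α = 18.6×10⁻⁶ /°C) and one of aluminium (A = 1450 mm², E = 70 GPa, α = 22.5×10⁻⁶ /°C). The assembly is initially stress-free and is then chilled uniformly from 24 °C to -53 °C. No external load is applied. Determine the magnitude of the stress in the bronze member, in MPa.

σ ≈ 9.01 MPa (compressive)

Equilibrium of a rigid end plate with no external load gives equal and opposite internal forces ±P in the two members. Since α_{aluminium} > α_{bronze}, cooling drives the aluminium into tension and the bronze into compression.
Equating the net (thermal + elastic) strains gives |α₁ − α₂|·ΔT = P·[1/(A₁E₁) + 1/(A₂E₂)].
|α₁ − α₂|·ΔT = 3.9×10⁻⁶ × 77 = 0.0003003.
1/(A₁E₁) + 1/(A₂E₂) = 1/(2475×112×10³) + 1/(1450×70×10³) = 1.346×10⁻⁸ N⁻¹.
P = 0.0003003 / 1.346×10⁻⁸ = 22310 N = 22.31 kN.
σ_{bronze} = P/A₁ = 22310/2475 = 9.015 MPa, compressive.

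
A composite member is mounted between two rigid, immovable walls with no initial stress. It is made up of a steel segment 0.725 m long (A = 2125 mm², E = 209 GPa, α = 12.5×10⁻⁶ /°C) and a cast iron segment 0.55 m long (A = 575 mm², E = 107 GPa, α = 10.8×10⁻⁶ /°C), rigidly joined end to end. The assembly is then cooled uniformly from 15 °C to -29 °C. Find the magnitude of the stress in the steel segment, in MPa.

If the supports were absent, the total length change would be Σ αᵢΔT Lᵢ = 12.5×10⁻⁶×44×725 + 10.8×10⁻⁶×44×550 = 0.6601 mm.
The rigid supports impose zero overall length change; the single axial force P common to all segments must satisfy P Σ Lᵢ/(AᵢEᵢ) = δ_free.
Σ Lᵢ/(AᵢEᵢ) = 725/(2125×209×10³) + 550/(575×107×10³) = 1.057×10⁻⁵ mm/N.
P = 0.6601 / 1.057×10⁻⁵ = 62440 N = 62.44 kN, tensile.
σ_{steel} = P / A = 62440 / 2125 = 29.38 MPa.

σ ≈ 29.4 MPa (tensile)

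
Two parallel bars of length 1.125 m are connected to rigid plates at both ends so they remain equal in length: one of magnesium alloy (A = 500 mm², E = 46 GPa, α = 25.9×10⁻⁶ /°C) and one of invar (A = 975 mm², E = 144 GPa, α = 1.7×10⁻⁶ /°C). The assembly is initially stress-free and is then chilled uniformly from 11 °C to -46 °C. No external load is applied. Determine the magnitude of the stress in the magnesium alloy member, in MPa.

Equilibrium of a rigid end plate with no external load gives equal and opposite internal forces ±P in the two members. Since α_{magnesium alloy} > α_{invar}, cooling drives the magnesium alloy into tension and the invar into compression.
Setting the final lengths equal and cancelling L: (α₁ − α₂)ΔT = P/(A₁E₁) + P/(A₂E₂).
|α₁ − α₂|·ΔT = 24.2×10⁻⁶ × 57 = 0.001379.
1/(A₁E₁) + 1/(A₂E₂) = 1/(500×46×10³) + 1/(975×144×10³) = 5.06×10⁻⁸ N⁻¹.
P = 0.001379 / 5.06×10⁻⁸ = 27260 N = 27.26 kN.
σ_{magnesium alloy} = P/A₁ = 27260/500 = 54.52 MPa, tensile.

σ ≈ 54.5 MPa (tensile)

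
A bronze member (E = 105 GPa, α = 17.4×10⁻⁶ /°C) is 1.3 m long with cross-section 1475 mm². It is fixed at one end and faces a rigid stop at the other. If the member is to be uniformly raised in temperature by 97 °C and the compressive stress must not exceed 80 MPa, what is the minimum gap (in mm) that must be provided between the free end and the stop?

Free expansion if unrestrained: δ_free = αΔT L = 17.4×10⁻⁶ × 97 × 1300 = 2.194 mm.
A stress of 80 MPa corresponds to the wall pushing the member back by σL/E = 80×1300/(105×10³) = 0.9905 mm.
The gap must absorb the remainder: g_min = 2.194 − 0.9905 = 1.204 mm.

g ≈ 1.2 mm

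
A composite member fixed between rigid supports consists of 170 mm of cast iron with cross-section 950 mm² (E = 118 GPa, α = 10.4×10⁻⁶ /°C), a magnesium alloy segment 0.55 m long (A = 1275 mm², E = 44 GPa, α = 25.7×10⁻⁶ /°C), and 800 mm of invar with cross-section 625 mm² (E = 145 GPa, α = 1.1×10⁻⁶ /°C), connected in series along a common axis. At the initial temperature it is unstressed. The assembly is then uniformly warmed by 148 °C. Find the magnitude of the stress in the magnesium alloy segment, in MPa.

If the supports were absent, the total length change would be Σ αᵢΔT Lᵢ = 10.4×10⁻⁶×148×170 + 25.7×10⁻⁶×148×550 + 1.1×10⁻⁶×148×800 = 2.484 mm.
The walls prevent any net length change, so an axial force P (same in every segment) develops. Compatibility: P · Σ Lᵢ/(AᵢEᵢ) = δ_free.
Σ Lᵢ/(AᵢEᵢ) = 170/(950×118×10³) + 550/(1275×44×10³) + 800/(625×145×10³) = 2.015×10⁻⁵ mm/N.
P = 2.484 / 2.015×10⁻⁵ = 123300 N = 123.3 kN, compressive.
σ_{magnesium alloy} = P / A = 123300 / 1275 = 96.69 MPa.

σ ≈ 96.7 MPa (compressive)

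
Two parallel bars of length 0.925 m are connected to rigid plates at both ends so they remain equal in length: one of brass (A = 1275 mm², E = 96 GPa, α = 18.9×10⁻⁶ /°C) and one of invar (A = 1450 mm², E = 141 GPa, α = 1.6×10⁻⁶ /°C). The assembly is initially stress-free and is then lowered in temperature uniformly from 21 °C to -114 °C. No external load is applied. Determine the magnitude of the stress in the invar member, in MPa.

Equilibrium of a rigid end plate with no external load gives equal and opposite internal forces ±P in the two members. Since α_{brass} > α_{invar}, cooling drives the brass into tension and the invar into compression.
Equating the net (thermal + elastic) strains gives |α₁ − α₂|·ΔT = P·[1/(A₁E₁) + 1/(A₂E₂)].
|α₁ − α₂|·ΔT = 17.3×10⁻⁶ × 135 = 0.002335.
1/(A₁E₁) + 1/(A₂E₂) = 1/(1275×96×10³) + 1/(1450×141×10³) = 1.306×10⁻⁸ N⁻¹.
P = 0.002335 / 1.306×10⁻⁸ = 178800 N = 178.8 kN.
σ_{invar} = P/A₂ = 178800/1450 = 123.3 MPa, compressive.

σ ≈ 123 MPa (compressive)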